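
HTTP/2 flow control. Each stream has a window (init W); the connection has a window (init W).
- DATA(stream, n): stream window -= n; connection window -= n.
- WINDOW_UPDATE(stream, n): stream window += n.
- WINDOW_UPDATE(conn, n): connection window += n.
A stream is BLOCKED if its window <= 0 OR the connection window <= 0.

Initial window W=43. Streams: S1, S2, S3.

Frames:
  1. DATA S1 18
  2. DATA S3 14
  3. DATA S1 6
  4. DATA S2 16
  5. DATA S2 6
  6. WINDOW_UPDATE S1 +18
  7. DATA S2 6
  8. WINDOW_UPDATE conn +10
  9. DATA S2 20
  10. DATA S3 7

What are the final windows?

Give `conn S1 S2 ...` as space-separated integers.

Answer: -40 37 -5 22

Derivation:
Op 1: conn=25 S1=25 S2=43 S3=43 blocked=[]
Op 2: conn=11 S1=25 S2=43 S3=29 blocked=[]
Op 3: conn=5 S1=19 S2=43 S3=29 blocked=[]
Op 4: conn=-11 S1=19 S2=27 S3=29 blocked=[1, 2, 3]
Op 5: conn=-17 S1=19 S2=21 S3=29 blocked=[1, 2, 3]
Op 6: conn=-17 S1=37 S2=21 S3=29 blocked=[1, 2, 3]
Op 7: conn=-23 S1=37 S2=15 S3=29 blocked=[1, 2, 3]
Op 8: conn=-13 S1=37 S2=15 S3=29 blocked=[1, 2, 3]
Op 9: conn=-33 S1=37 S2=-5 S3=29 blocked=[1, 2, 3]
Op 10: conn=-40 S1=37 S2=-5 S3=22 blocked=[1, 2, 3]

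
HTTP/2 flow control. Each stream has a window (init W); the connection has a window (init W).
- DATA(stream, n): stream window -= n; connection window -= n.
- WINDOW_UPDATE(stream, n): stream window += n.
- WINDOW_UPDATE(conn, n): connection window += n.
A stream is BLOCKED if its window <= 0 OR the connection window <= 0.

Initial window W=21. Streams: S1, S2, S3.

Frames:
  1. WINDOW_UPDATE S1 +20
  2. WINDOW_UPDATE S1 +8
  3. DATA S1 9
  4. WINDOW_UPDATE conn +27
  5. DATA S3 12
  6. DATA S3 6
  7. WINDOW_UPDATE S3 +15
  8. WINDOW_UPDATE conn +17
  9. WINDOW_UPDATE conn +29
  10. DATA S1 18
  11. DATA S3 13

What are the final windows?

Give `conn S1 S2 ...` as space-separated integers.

Answer: 36 22 21 5

Derivation:
Op 1: conn=21 S1=41 S2=21 S3=21 blocked=[]
Op 2: conn=21 S1=49 S2=21 S3=21 blocked=[]
Op 3: conn=12 S1=40 S2=21 S3=21 blocked=[]
Op 4: conn=39 S1=40 S2=21 S3=21 blocked=[]
Op 5: conn=27 S1=40 S2=21 S3=9 blocked=[]
Op 6: conn=21 S1=40 S2=21 S3=3 blocked=[]
Op 7: conn=21 S1=40 S2=21 S3=18 blocked=[]
Op 8: conn=38 S1=40 S2=21 S3=18 blocked=[]
Op 9: conn=67 S1=40 S2=21 S3=18 blocked=[]
Op 10: conn=49 S1=22 S2=21 S3=18 blocked=[]
Op 11: conn=36 S1=22 S2=21 S3=5 blocked=[]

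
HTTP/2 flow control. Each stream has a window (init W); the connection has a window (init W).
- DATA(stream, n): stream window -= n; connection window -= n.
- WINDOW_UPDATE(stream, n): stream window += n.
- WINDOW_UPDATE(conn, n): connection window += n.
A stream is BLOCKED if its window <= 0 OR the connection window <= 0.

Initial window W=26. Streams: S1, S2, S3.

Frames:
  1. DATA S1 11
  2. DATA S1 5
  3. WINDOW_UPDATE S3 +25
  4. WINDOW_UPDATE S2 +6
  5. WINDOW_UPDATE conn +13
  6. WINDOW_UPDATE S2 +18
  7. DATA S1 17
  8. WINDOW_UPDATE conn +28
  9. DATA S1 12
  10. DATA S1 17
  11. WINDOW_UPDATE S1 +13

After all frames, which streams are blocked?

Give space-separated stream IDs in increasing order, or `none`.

Answer: S1

Derivation:
Op 1: conn=15 S1=15 S2=26 S3=26 blocked=[]
Op 2: conn=10 S1=10 S2=26 S3=26 blocked=[]
Op 3: conn=10 S1=10 S2=26 S3=51 blocked=[]
Op 4: conn=10 S1=10 S2=32 S3=51 blocked=[]
Op 5: conn=23 S1=10 S2=32 S3=51 blocked=[]
Op 6: conn=23 S1=10 S2=50 S3=51 blocked=[]
Op 7: conn=6 S1=-7 S2=50 S3=51 blocked=[1]
Op 8: conn=34 S1=-7 S2=50 S3=51 blocked=[1]
Op 9: conn=22 S1=-19 S2=50 S3=51 blocked=[1]
Op 10: conn=5 S1=-36 S2=50 S3=51 blocked=[1]
Op 11: conn=5 S1=-23 S2=50 S3=51 blocked=[1]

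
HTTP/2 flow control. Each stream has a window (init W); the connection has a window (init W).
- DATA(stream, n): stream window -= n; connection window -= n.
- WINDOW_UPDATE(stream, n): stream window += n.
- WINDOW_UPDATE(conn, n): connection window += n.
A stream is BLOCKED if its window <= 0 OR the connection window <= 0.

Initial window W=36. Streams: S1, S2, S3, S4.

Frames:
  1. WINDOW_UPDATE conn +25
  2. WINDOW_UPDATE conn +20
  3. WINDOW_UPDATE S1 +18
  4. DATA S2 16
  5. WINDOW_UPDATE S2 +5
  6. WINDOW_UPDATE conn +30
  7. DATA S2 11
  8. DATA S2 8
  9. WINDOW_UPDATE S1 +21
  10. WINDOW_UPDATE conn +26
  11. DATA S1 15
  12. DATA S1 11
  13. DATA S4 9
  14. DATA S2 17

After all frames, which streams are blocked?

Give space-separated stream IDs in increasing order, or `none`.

Answer: S2

Derivation:
Op 1: conn=61 S1=36 S2=36 S3=36 S4=36 blocked=[]
Op 2: conn=81 S1=36 S2=36 S3=36 S4=36 blocked=[]
Op 3: conn=81 S1=54 S2=36 S3=36 S4=36 blocked=[]
Op 4: conn=65 S1=54 S2=20 S3=36 S4=36 blocked=[]
Op 5: conn=65 S1=54 S2=25 S3=36 S4=36 blocked=[]
Op 6: conn=95 S1=54 S2=25 S3=36 S4=36 blocked=[]
Op 7: conn=84 S1=54 S2=14 S3=36 S4=36 blocked=[]
Op 8: conn=76 S1=54 S2=6 S3=36 S4=36 blocked=[]
Op 9: conn=76 S1=75 S2=6 S3=36 S4=36 blocked=[]
Op 10: conn=102 S1=75 S2=6 S3=36 S4=36 blocked=[]
Op 11: conn=87 S1=60 S2=6 S3=36 S4=36 blocked=[]
Op 12: conn=76 S1=49 S2=6 S3=36 S4=36 blocked=[]
Op 13: conn=67 S1=49 S2=6 S3=36 S4=27 blocked=[]
Op 14: conn=50 S1=49 S2=-11 S3=36 S4=27 blocked=[2]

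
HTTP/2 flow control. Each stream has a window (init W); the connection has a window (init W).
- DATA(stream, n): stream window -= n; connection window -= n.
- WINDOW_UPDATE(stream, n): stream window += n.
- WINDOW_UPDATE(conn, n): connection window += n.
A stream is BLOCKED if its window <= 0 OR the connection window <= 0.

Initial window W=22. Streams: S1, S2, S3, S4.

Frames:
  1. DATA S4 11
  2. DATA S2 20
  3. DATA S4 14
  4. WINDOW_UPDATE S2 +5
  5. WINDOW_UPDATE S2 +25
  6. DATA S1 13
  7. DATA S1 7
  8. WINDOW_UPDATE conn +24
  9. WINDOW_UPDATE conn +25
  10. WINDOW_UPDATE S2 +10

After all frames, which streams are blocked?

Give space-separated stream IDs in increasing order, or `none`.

Answer: S4

Derivation:
Op 1: conn=11 S1=22 S2=22 S3=22 S4=11 blocked=[]
Op 2: conn=-9 S1=22 S2=2 S3=22 S4=11 blocked=[1, 2, 3, 4]
Op 3: conn=-23 S1=22 S2=2 S3=22 S4=-3 blocked=[1, 2, 3, 4]
Op 4: conn=-23 S1=22 S2=7 S3=22 S4=-3 blocked=[1, 2, 3, 4]
Op 5: conn=-23 S1=22 S2=32 S3=22 S4=-3 blocked=[1, 2, 3, 4]
Op 6: conn=-36 S1=9 S2=32 S3=22 S4=-3 blocked=[1, 2, 3, 4]
Op 7: conn=-43 S1=2 S2=32 S3=22 S4=-3 blocked=[1, 2, 3, 4]
Op 8: conn=-19 S1=2 S2=32 S3=22 S4=-3 blocked=[1, 2, 3, 4]
Op 9: conn=6 S1=2 S2=32 S3=22 S4=-3 blocked=[4]
Op 10: conn=6 S1=2 S2=42 S3=22 S4=-3 blocked=[4]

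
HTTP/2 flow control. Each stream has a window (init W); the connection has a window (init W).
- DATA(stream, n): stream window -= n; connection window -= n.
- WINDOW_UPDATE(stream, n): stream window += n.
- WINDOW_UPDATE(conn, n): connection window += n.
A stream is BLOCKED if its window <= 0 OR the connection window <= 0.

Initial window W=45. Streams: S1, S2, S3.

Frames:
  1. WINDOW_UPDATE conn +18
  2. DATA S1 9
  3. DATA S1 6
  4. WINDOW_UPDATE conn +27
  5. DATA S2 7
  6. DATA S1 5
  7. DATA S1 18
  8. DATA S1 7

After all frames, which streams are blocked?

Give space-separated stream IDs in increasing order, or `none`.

Op 1: conn=63 S1=45 S2=45 S3=45 blocked=[]
Op 2: conn=54 S1=36 S2=45 S3=45 blocked=[]
Op 3: conn=48 S1=30 S2=45 S3=45 blocked=[]
Op 4: conn=75 S1=30 S2=45 S3=45 blocked=[]
Op 5: conn=68 S1=30 S2=38 S3=45 blocked=[]
Op 6: conn=63 S1=25 S2=38 S3=45 blocked=[]
Op 7: conn=45 S1=7 S2=38 S3=45 blocked=[]
Op 8: conn=38 S1=0 S2=38 S3=45 blocked=[1]

Answer: S1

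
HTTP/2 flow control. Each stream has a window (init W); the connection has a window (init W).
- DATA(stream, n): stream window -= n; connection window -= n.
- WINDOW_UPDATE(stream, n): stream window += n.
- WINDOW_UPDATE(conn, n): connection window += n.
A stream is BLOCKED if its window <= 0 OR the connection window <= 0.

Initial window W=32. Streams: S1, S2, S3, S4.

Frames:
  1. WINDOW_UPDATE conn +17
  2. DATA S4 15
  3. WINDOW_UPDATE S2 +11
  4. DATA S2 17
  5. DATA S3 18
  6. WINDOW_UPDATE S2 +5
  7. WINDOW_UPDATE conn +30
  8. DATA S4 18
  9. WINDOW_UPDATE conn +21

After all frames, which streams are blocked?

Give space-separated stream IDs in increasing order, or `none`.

Op 1: conn=49 S1=32 S2=32 S3=32 S4=32 blocked=[]
Op 2: conn=34 S1=32 S2=32 S3=32 S4=17 blocked=[]
Op 3: conn=34 S1=32 S2=43 S3=32 S4=17 blocked=[]
Op 4: conn=17 S1=32 S2=26 S3=32 S4=17 blocked=[]
Op 5: conn=-1 S1=32 S2=26 S3=14 S4=17 blocked=[1, 2, 3, 4]
Op 6: conn=-1 S1=32 S2=31 S3=14 S4=17 blocked=[1, 2, 3, 4]
Op 7: conn=29 S1=32 S2=31 S3=14 S4=17 blocked=[]
Op 8: conn=11 S1=32 S2=31 S3=14 S4=-1 blocked=[4]
Op 9: conn=32 S1=32 S2=31 S3=14 S4=-1 blocked=[4]

Answer: S4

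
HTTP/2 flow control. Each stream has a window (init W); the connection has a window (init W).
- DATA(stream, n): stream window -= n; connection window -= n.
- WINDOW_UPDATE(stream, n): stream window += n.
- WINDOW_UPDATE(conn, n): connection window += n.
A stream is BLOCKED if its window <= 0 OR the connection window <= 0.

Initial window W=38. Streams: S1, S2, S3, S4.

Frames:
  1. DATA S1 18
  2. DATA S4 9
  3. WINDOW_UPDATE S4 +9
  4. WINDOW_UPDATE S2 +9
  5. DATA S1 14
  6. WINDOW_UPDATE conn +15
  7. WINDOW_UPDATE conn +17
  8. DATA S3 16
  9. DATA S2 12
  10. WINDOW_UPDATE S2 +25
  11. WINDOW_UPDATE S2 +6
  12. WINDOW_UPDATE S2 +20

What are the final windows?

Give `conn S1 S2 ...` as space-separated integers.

Answer: 1 6 86 22 38

Derivation:
Op 1: conn=20 S1=20 S2=38 S3=38 S4=38 blocked=[]
Op 2: conn=11 S1=20 S2=38 S3=38 S4=29 blocked=[]
Op 3: conn=11 S1=20 S2=38 S3=38 S4=38 blocked=[]
Op 4: conn=11 S1=20 S2=47 S3=38 S4=38 blocked=[]
Op 5: conn=-3 S1=6 S2=47 S3=38 S4=38 blocked=[1, 2, 3, 4]
Op 6: conn=12 S1=6 S2=47 S3=38 S4=38 blocked=[]
Op 7: conn=29 S1=6 S2=47 S3=38 S4=38 blocked=[]
Op 8: conn=13 S1=6 S2=47 S3=22 S4=38 blocked=[]
Op 9: conn=1 S1=6 S2=35 S3=22 S4=38 blocked=[]
Op 10: conn=1 S1=6 S2=60 S3=22 S4=38 blocked=[]
Op 11: conn=1 S1=6 S2=66 S3=22 S4=38 blocked=[]
Op 12: conn=1 S1=6 S2=86 S3=22 S4=38 blocked=[]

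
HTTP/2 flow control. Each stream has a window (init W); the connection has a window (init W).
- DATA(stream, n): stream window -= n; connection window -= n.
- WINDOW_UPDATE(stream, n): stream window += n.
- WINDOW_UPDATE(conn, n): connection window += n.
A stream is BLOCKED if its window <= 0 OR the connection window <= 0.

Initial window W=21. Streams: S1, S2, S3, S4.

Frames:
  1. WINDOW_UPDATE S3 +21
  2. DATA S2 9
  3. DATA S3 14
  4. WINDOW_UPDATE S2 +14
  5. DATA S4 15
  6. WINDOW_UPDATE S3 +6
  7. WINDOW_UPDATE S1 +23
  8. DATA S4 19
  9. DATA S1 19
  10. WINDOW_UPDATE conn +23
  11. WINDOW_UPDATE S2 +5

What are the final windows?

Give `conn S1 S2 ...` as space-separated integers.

Op 1: conn=21 S1=21 S2=21 S3=42 S4=21 blocked=[]
Op 2: conn=12 S1=21 S2=12 S3=42 S4=21 blocked=[]
Op 3: conn=-2 S1=21 S2=12 S3=28 S4=21 blocked=[1, 2, 3, 4]
Op 4: conn=-2 S1=21 S2=26 S3=28 S4=21 blocked=[1, 2, 3, 4]
Op 5: conn=-17 S1=21 S2=26 S3=28 S4=6 blocked=[1, 2, 3, 4]
Op 6: conn=-17 S1=21 S2=26 S3=34 S4=6 blocked=[1, 2, 3, 4]
Op 7: conn=-17 S1=44 S2=26 S3=34 S4=6 blocked=[1, 2, 3, 4]
Op 8: conn=-36 S1=44 S2=26 S3=34 S4=-13 blocked=[1, 2, 3, 4]
Op 9: conn=-55 S1=25 S2=26 S3=34 S4=-13 blocked=[1, 2, 3, 4]
Op 10: conn=-32 S1=25 S2=26 S3=34 S4=-13 blocked=[1, 2, 3, 4]
Op 11: conn=-32 S1=25 S2=31 S3=34 S4=-13 blocked=[1, 2, 3, 4]

Answer: -32 25 31 34 -13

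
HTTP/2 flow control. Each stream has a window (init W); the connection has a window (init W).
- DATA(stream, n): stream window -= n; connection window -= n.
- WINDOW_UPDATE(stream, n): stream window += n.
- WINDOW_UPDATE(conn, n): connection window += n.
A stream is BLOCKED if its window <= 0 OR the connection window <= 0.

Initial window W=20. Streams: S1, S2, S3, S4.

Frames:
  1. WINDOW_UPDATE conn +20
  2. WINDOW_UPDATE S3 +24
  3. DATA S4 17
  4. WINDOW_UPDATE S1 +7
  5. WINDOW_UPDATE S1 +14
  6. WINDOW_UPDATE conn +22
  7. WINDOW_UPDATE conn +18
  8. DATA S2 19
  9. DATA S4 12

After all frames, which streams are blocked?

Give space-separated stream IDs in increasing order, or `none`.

Answer: S4

Derivation:
Op 1: conn=40 S1=20 S2=20 S3=20 S4=20 blocked=[]
Op 2: conn=40 S1=20 S2=20 S3=44 S4=20 blocked=[]
Op 3: conn=23 S1=20 S2=20 S3=44 S4=3 blocked=[]
Op 4: conn=23 S1=27 S2=20 S3=44 S4=3 blocked=[]
Op 5: conn=23 S1=41 S2=20 S3=44 S4=3 blocked=[]
Op 6: conn=45 S1=41 S2=20 S3=44 S4=3 blocked=[]
Op 7: conn=63 S1=41 S2=20 S3=44 S4=3 blocked=[]
Op 8: conn=44 S1=41 S2=1 S3=44 S4=3 blocked=[]
Op 9: conn=32 S1=41 S2=1 S3=44 S4=-9 blocked=[4]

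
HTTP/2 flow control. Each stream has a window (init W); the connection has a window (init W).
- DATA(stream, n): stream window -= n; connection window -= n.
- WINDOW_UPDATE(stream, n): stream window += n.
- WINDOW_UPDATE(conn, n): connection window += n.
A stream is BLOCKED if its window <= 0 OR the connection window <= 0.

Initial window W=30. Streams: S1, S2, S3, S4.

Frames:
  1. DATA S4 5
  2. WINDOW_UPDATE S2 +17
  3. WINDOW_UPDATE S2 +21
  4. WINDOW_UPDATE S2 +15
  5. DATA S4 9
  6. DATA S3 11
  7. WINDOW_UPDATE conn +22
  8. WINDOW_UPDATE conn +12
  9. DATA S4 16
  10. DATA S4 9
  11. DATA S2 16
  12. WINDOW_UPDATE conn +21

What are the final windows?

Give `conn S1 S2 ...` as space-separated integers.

Answer: 19 30 67 19 -9

Derivation:
Op 1: conn=25 S1=30 S2=30 S3=30 S4=25 blocked=[]
Op 2: conn=25 S1=30 S2=47 S3=30 S4=25 blocked=[]
Op 3: conn=25 S1=30 S2=68 S3=30 S4=25 blocked=[]
Op 4: conn=25 S1=30 S2=83 S3=30 S4=25 blocked=[]
Op 5: conn=16 S1=30 S2=83 S3=30 S4=16 blocked=[]
Op 6: conn=5 S1=30 S2=83 S3=19 S4=16 blocked=[]
Op 7: conn=27 S1=30 S2=83 S3=19 S4=16 blocked=[]
Op 8: conn=39 S1=30 S2=83 S3=19 S4=16 blocked=[]
Op 9: conn=23 S1=30 S2=83 S3=19 S4=0 blocked=[4]
Op 10: conn=14 S1=30 S2=83 S3=19 S4=-9 blocked=[4]
Op 11: conn=-2 S1=30 S2=67 S3=19 S4=-9 blocked=[1, 2, 3, 4]
Op 12: conn=19 S1=30 S2=67 S3=19 S4=-9 blocked=[4]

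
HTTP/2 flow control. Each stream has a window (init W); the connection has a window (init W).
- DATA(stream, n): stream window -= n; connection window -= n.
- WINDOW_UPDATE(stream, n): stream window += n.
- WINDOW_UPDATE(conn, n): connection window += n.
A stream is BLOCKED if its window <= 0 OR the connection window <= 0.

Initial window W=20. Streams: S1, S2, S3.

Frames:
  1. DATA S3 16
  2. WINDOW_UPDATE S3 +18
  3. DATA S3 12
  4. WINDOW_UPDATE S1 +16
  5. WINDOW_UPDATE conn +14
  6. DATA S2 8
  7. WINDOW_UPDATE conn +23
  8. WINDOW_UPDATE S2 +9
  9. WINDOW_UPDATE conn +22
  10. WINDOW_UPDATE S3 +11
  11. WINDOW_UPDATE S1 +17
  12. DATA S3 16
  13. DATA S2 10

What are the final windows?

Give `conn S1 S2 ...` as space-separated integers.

Answer: 17 53 11 5

Derivation:
Op 1: conn=4 S1=20 S2=20 S3=4 blocked=[]
Op 2: conn=4 S1=20 S2=20 S3=22 blocked=[]
Op 3: conn=-8 S1=20 S2=20 S3=10 blocked=[1, 2, 3]
Op 4: conn=-8 S1=36 S2=20 S3=10 blocked=[1, 2, 3]
Op 5: conn=6 S1=36 S2=20 S3=10 blocked=[]
Op 6: conn=-2 S1=36 S2=12 S3=10 blocked=[1, 2, 3]
Op 7: conn=21 S1=36 S2=12 S3=10 blocked=[]
Op 8: conn=21 S1=36 S2=21 S3=10 blocked=[]
Op 9: conn=43 S1=36 S2=21 S3=10 blocked=[]
Op 10: conn=43 S1=36 S2=21 S3=21 blocked=[]
Op 11: conn=43 S1=53 S2=21 S3=21 blocked=[]
Op 12: conn=27 S1=53 S2=21 S3=5 blocked=[]
Op 13: conn=17 S1=53 S2=11 S3=5 blocked=[]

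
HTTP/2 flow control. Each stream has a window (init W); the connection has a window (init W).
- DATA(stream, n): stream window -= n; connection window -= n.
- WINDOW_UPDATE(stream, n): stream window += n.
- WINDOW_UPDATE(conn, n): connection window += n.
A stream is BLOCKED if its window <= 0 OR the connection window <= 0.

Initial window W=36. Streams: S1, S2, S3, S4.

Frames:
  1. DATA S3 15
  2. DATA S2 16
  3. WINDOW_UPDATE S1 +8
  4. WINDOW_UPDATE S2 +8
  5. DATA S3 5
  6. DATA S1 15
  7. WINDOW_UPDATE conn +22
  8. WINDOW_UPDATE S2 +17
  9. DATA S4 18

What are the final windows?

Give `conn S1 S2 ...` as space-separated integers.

Answer: -11 29 45 16 18

Derivation:
Op 1: conn=21 S1=36 S2=36 S3=21 S4=36 blocked=[]
Op 2: conn=5 S1=36 S2=20 S3=21 S4=36 blocked=[]
Op 3: conn=5 S1=44 S2=20 S3=21 S4=36 blocked=[]
Op 4: conn=5 S1=44 S2=28 S3=21 S4=36 blocked=[]
Op 5: conn=0 S1=44 S2=28 S3=16 S4=36 blocked=[1, 2, 3, 4]
Op 6: conn=-15 S1=29 S2=28 S3=16 S4=36 blocked=[1, 2, 3, 4]
Op 7: conn=7 S1=29 S2=28 S3=16 S4=36 blocked=[]
Op 8: conn=7 S1=29 S2=45 S3=16 S4=36 blocked=[]
Op 9: conn=-11 S1=29 S2=45 S3=16 S4=18 blocked=[1, 2, 3, 4]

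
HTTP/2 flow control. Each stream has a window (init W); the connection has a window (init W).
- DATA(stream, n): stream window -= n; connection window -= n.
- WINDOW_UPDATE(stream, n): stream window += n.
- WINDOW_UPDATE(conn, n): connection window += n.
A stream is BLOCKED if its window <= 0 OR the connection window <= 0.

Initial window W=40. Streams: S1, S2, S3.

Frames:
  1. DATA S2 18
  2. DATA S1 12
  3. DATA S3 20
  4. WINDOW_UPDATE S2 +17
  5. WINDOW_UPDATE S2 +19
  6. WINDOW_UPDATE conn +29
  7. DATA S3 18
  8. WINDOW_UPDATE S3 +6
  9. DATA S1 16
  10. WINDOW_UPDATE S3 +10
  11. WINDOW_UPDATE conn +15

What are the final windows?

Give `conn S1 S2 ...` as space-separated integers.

Op 1: conn=22 S1=40 S2=22 S3=40 blocked=[]
Op 2: conn=10 S1=28 S2=22 S3=40 blocked=[]
Op 3: conn=-10 S1=28 S2=22 S3=20 blocked=[1, 2, 3]
Op 4: conn=-10 S1=28 S2=39 S3=20 blocked=[1, 2, 3]
Op 5: conn=-10 S1=28 S2=58 S3=20 blocked=[1, 2, 3]
Op 6: conn=19 S1=28 S2=58 S3=20 blocked=[]
Op 7: conn=1 S1=28 S2=58 S3=2 blocked=[]
Op 8: conn=1 S1=28 S2=58 S3=8 blocked=[]
Op 9: conn=-15 S1=12 S2=58 S3=8 blocked=[1, 2, 3]
Op 10: conn=-15 S1=12 S2=58 S3=18 blocked=[1, 2, 3]
Op 11: conn=0 S1=12 S2=58 S3=18 blocked=[1, 2, 3]

Answer: 0 12 58 18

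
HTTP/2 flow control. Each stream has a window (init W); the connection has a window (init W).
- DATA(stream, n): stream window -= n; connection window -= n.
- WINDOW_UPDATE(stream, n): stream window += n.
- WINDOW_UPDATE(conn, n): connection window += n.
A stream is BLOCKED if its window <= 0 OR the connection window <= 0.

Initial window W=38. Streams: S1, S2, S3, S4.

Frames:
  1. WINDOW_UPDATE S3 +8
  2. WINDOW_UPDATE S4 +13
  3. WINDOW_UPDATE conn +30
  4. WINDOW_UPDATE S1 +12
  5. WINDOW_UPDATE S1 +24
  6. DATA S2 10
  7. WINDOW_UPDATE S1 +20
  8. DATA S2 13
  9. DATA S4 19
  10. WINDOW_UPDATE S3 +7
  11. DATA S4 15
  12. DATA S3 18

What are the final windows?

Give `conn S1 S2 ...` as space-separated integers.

Answer: -7 94 15 35 17

Derivation:
Op 1: conn=38 S1=38 S2=38 S3=46 S4=38 blocked=[]
Op 2: conn=38 S1=38 S2=38 S3=46 S4=51 blocked=[]
Op 3: conn=68 S1=38 S2=38 S3=46 S4=51 blocked=[]
Op 4: conn=68 S1=50 S2=38 S3=46 S4=51 blocked=[]
Op 5: conn=68 S1=74 S2=38 S3=46 S4=51 blocked=[]
Op 6: conn=58 S1=74 S2=28 S3=46 S4=51 blocked=[]
Op 7: conn=58 S1=94 S2=28 S3=46 S4=51 blocked=[]
Op 8: conn=45 S1=94 S2=15 S3=46 S4=51 blocked=[]
Op 9: conn=26 S1=94 S2=15 S3=46 S4=32 blocked=[]
Op 10: conn=26 S1=94 S2=15 S3=53 S4=32 blocked=[]
Op 11: conn=11 S1=94 S2=15 S3=53 S4=17 blocked=[]
Op 12: conn=-7 S1=94 S2=15 S3=35 S4=17 blocked=[1, 2, 3, 4]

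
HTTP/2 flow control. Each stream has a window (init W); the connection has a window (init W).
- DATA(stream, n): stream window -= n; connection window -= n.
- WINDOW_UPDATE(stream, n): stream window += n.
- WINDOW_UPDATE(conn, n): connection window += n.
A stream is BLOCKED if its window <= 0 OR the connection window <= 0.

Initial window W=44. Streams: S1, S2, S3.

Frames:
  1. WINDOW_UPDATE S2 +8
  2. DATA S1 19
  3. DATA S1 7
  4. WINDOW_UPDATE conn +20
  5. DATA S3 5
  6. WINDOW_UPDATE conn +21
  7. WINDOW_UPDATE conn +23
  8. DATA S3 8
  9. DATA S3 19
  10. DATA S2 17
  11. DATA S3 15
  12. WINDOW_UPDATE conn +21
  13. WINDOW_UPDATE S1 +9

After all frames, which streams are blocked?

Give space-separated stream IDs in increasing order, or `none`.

Answer: S3

Derivation:
Op 1: conn=44 S1=44 S2=52 S3=44 blocked=[]
Op 2: conn=25 S1=25 S2=52 S3=44 blocked=[]
Op 3: conn=18 S1=18 S2=52 S3=44 blocked=[]
Op 4: conn=38 S1=18 S2=52 S3=44 blocked=[]
Op 5: conn=33 S1=18 S2=52 S3=39 blocked=[]
Op 6: conn=54 S1=18 S2=52 S3=39 blocked=[]
Op 7: conn=77 S1=18 S2=52 S3=39 blocked=[]
Op 8: conn=69 S1=18 S2=52 S3=31 blocked=[]
Op 9: conn=50 S1=18 S2=52 S3=12 blocked=[]
Op 10: conn=33 S1=18 S2=35 S3=12 blocked=[]
Op 11: conn=18 S1=18 S2=35 S3=-3 blocked=[3]
Op 12: conn=39 S1=18 S2=35 S3=-3 blocked=[3]
Op 13: conn=39 S1=27 S2=35 S3=-3 blocked=[3]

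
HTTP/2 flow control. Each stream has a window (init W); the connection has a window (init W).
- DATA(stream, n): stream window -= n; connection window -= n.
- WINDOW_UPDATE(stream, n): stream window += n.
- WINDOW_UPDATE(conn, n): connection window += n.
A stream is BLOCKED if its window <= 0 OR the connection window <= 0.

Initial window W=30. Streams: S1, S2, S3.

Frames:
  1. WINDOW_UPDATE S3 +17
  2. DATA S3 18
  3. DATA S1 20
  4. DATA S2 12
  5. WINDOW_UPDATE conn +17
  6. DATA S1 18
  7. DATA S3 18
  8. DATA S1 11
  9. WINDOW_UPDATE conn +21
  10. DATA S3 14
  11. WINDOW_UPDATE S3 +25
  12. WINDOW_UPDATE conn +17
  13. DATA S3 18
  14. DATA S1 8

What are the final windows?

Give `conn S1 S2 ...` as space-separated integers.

Op 1: conn=30 S1=30 S2=30 S3=47 blocked=[]
Op 2: conn=12 S1=30 S2=30 S3=29 blocked=[]
Op 3: conn=-8 S1=10 S2=30 S3=29 blocked=[1, 2, 3]
Op 4: conn=-20 S1=10 S2=18 S3=29 blocked=[1, 2, 3]
Op 5: conn=-3 S1=10 S2=18 S3=29 blocked=[1, 2, 3]
Op 6: conn=-21 S1=-8 S2=18 S3=29 blocked=[1, 2, 3]
Op 7: conn=-39 S1=-8 S2=18 S3=11 blocked=[1, 2, 3]
Op 8: conn=-50 S1=-19 S2=18 S3=11 blocked=[1, 2, 3]
Op 9: conn=-29 S1=-19 S2=18 S3=11 blocked=[1, 2, 3]
Op 10: conn=-43 S1=-19 S2=18 S3=-3 blocked=[1, 2, 3]
Op 11: conn=-43 S1=-19 S2=18 S3=22 blocked=[1, 2, 3]
Op 12: conn=-26 S1=-19 S2=18 S3=22 blocked=[1, 2, 3]
Op 13: conn=-44 S1=-19 S2=18 S3=4 blocked=[1, 2, 3]
Op 14: conn=-52 S1=-27 S2=18 S3=4 blocked=[1, 2, 3]

Answer: -52 -27 18 4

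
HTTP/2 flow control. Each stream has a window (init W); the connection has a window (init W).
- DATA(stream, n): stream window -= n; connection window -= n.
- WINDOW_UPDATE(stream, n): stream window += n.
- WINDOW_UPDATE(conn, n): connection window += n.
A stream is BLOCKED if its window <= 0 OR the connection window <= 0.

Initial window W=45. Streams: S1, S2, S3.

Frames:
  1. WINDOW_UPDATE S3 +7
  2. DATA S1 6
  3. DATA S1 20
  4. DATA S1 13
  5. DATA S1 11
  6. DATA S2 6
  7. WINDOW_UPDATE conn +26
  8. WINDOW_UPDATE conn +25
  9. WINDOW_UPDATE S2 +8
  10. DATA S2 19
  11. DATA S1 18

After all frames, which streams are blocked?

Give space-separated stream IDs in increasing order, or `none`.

Answer: S1

Derivation:
Op 1: conn=45 S1=45 S2=45 S3=52 blocked=[]
Op 2: conn=39 S1=39 S2=45 S3=52 blocked=[]
Op 3: conn=19 S1=19 S2=45 S3=52 blocked=[]
Op 4: conn=6 S1=6 S2=45 S3=52 blocked=[]
Op 5: conn=-5 S1=-5 S2=45 S3=52 blocked=[1, 2, 3]
Op 6: conn=-11 S1=-5 S2=39 S3=52 blocked=[1, 2, 3]
Op 7: conn=15 S1=-5 S2=39 S3=52 blocked=[1]
Op 8: conn=40 S1=-5 S2=39 S3=52 blocked=[1]
Op 9: conn=40 S1=-5 S2=47 S3=52 blocked=[1]
Op 10: conn=21 S1=-5 S2=28 S3=52 blocked=[1]
Op 11: conn=3 S1=-23 S2=28 S3=52 blocked=[1]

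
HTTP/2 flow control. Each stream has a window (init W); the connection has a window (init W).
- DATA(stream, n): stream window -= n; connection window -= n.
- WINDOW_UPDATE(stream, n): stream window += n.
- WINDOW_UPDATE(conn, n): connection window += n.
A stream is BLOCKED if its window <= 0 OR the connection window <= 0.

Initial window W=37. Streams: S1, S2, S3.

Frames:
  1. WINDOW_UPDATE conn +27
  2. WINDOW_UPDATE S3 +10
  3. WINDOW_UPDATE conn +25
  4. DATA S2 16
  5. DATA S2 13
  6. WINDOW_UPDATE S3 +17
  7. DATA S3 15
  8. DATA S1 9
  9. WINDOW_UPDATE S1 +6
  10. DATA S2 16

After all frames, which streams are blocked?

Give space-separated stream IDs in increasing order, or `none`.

Answer: S2

Derivation:
Op 1: conn=64 S1=37 S2=37 S3=37 blocked=[]
Op 2: conn=64 S1=37 S2=37 S3=47 blocked=[]
Op 3: conn=89 S1=37 S2=37 S3=47 blocked=[]
Op 4: conn=73 S1=37 S2=21 S3=47 blocked=[]
Op 5: conn=60 S1=37 S2=8 S3=47 blocked=[]
Op 6: conn=60 S1=37 S2=8 S3=64 blocked=[]
Op 7: conn=45 S1=37 S2=8 S3=49 blocked=[]
Op 8: conn=36 S1=28 S2=8 S3=49 blocked=[]
Op 9: conn=36 S1=34 S2=8 S3=49 blocked=[]
Op 10: conn=20 S1=34 S2=-8 S3=49 blocked=[2]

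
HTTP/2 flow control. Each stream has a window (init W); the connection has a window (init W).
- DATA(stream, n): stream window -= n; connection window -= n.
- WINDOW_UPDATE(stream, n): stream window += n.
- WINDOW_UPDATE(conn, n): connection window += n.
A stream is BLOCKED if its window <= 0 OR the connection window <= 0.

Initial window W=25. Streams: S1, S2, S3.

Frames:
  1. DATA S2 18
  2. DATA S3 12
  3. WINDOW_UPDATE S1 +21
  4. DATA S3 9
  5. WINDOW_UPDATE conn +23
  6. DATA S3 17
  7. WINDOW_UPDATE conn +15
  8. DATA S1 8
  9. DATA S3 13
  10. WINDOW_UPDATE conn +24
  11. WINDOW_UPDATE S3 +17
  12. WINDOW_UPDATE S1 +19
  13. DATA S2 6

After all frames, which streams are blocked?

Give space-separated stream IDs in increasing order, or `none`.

Op 1: conn=7 S1=25 S2=7 S3=25 blocked=[]
Op 2: conn=-5 S1=25 S2=7 S3=13 blocked=[1, 2, 3]
Op 3: conn=-5 S1=46 S2=7 S3=13 blocked=[1, 2, 3]
Op 4: conn=-14 S1=46 S2=7 S3=4 blocked=[1, 2, 3]
Op 5: conn=9 S1=46 S2=7 S3=4 blocked=[]
Op 6: conn=-8 S1=46 S2=7 S3=-13 blocked=[1, 2, 3]
Op 7: conn=7 S1=46 S2=7 S3=-13 blocked=[3]
Op 8: conn=-1 S1=38 S2=7 S3=-13 blocked=[1, 2, 3]
Op 9: conn=-14 S1=38 S2=7 S3=-26 blocked=[1, 2, 3]
Op 10: conn=10 S1=38 S2=7 S3=-26 blocked=[3]
Op 11: conn=10 S1=38 S2=7 S3=-9 blocked=[3]
Op 12: conn=10 S1=57 S2=7 S3=-9 blocked=[3]
Op 13: conn=4 S1=57 S2=1 S3=-9 blocked=[3]

Answer: S3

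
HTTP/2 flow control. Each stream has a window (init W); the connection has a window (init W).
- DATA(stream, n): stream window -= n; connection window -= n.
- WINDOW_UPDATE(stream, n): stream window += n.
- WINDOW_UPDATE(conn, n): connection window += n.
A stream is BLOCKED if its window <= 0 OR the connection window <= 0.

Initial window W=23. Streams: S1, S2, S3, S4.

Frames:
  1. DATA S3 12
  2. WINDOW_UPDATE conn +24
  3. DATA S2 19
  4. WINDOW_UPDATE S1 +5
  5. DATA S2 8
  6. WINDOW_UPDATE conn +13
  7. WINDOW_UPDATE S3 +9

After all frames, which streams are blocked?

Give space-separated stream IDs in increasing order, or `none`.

Answer: S2

Derivation:
Op 1: conn=11 S1=23 S2=23 S3=11 S4=23 blocked=[]
Op 2: conn=35 S1=23 S2=23 S3=11 S4=23 blocked=[]
Op 3: conn=16 S1=23 S2=4 S3=11 S4=23 blocked=[]
Op 4: conn=16 S1=28 S2=4 S3=11 S4=23 blocked=[]
Op 5: conn=8 S1=28 S2=-4 S3=11 S4=23 blocked=[2]
Op 6: conn=21 S1=28 S2=-4 S3=11 S4=23 blocked=[2]
Op 7: conn=21 S1=28 S2=-4 S3=20 S4=23 blocked=[2]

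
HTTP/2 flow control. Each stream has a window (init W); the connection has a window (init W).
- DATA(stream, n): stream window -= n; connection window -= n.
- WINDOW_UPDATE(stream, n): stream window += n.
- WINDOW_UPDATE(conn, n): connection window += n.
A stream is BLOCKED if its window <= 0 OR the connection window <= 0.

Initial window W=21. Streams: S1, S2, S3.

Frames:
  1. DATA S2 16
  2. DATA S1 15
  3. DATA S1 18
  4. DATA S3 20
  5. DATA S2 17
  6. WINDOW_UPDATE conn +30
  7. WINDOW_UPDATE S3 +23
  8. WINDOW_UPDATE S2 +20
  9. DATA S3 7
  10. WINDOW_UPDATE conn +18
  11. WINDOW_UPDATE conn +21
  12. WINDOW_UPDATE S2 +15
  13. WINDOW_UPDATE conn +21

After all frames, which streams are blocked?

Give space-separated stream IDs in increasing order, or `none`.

Op 1: conn=5 S1=21 S2=5 S3=21 blocked=[]
Op 2: conn=-10 S1=6 S2=5 S3=21 blocked=[1, 2, 3]
Op 3: conn=-28 S1=-12 S2=5 S3=21 blocked=[1, 2, 3]
Op 4: conn=-48 S1=-12 S2=5 S3=1 blocked=[1, 2, 3]
Op 5: conn=-65 S1=-12 S2=-12 S3=1 blocked=[1, 2, 3]
Op 6: conn=-35 S1=-12 S2=-12 S3=1 blocked=[1, 2, 3]
Op 7: conn=-35 S1=-12 S2=-12 S3=24 blocked=[1, 2, 3]
Op 8: conn=-35 S1=-12 S2=8 S3=24 blocked=[1, 2, 3]
Op 9: conn=-42 S1=-12 S2=8 S3=17 blocked=[1, 2, 3]
Op 10: conn=-24 S1=-12 S2=8 S3=17 blocked=[1, 2, 3]
Op 11: conn=-3 S1=-12 S2=8 S3=17 blocked=[1, 2, 3]
Op 12: conn=-3 S1=-12 S2=23 S3=17 blocked=[1, 2, 3]
Op 13: conn=18 S1=-12 S2=23 S3=17 blocked=[1]

Answer: S1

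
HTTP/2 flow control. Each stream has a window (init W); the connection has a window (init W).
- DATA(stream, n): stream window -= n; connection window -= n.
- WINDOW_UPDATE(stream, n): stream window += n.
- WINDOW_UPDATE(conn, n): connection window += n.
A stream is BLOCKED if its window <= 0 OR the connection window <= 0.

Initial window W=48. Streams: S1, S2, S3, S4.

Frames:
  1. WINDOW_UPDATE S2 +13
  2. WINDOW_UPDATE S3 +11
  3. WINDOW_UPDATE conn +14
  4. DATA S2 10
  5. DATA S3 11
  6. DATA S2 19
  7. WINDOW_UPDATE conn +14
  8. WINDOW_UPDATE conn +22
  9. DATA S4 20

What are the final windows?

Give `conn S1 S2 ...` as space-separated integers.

Answer: 38 48 32 48 28

Derivation:
Op 1: conn=48 S1=48 S2=61 S3=48 S4=48 blocked=[]
Op 2: conn=48 S1=48 S2=61 S3=59 S4=48 blocked=[]
Op 3: conn=62 S1=48 S2=61 S3=59 S4=48 blocked=[]
Op 4: conn=52 S1=48 S2=51 S3=59 S4=48 blocked=[]
Op 5: conn=41 S1=48 S2=51 S3=48 S4=48 blocked=[]
Op 6: conn=22 S1=48 S2=32 S3=48 S4=48 blocked=[]
Op 7: conn=36 S1=48 S2=32 S3=48 S4=48 blocked=[]
Op 8: conn=58 S1=48 S2=32 S3=48 S4=48 blocked=[]
Op 9: conn=38 S1=48 S2=32 S3=48 S4=28 blocked=[]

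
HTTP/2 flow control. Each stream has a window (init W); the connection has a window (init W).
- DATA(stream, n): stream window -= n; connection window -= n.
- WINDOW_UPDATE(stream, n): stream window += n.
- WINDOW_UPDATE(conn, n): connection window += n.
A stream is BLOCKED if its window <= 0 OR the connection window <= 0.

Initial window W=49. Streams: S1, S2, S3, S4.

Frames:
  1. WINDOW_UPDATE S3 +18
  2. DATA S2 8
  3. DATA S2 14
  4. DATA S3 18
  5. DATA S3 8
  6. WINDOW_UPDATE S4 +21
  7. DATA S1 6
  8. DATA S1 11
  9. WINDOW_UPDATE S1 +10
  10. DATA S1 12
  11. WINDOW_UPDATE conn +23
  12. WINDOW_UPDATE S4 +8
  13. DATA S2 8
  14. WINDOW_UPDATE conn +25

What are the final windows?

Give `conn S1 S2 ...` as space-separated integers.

Answer: 12 30 19 41 78

Derivation:
Op 1: conn=49 S1=49 S2=49 S3=67 S4=49 blocked=[]
Op 2: conn=41 S1=49 S2=41 S3=67 S4=49 blocked=[]
Op 3: conn=27 S1=49 S2=27 S3=67 S4=49 blocked=[]
Op 4: conn=9 S1=49 S2=27 S3=49 S4=49 blocked=[]
Op 5: conn=1 S1=49 S2=27 S3=41 S4=49 blocked=[]
Op 6: conn=1 S1=49 S2=27 S3=41 S4=70 blocked=[]
Op 7: conn=-5 S1=43 S2=27 S3=41 S4=70 blocked=[1, 2, 3, 4]
Op 8: conn=-16 S1=32 S2=27 S3=41 S4=70 blocked=[1, 2, 3, 4]
Op 9: conn=-16 S1=42 S2=27 S3=41 S4=70 blocked=[1, 2, 3, 4]
Op 10: conn=-28 S1=30 S2=27 S3=41 S4=70 blocked=[1, 2, 3, 4]
Op 11: conn=-5 S1=30 S2=27 S3=41 S4=70 blocked=[1, 2, 3, 4]
Op 12: conn=-5 S1=30 S2=27 S3=41 S4=78 blocked=[1, 2, 3, 4]
Op 13: conn=-13 S1=30 S2=19 S3=41 S4=78 blocked=[1, 2, 3, 4]
Op 14: conn=12 S1=30 S2=19 S3=41 S4=78 blocked=[]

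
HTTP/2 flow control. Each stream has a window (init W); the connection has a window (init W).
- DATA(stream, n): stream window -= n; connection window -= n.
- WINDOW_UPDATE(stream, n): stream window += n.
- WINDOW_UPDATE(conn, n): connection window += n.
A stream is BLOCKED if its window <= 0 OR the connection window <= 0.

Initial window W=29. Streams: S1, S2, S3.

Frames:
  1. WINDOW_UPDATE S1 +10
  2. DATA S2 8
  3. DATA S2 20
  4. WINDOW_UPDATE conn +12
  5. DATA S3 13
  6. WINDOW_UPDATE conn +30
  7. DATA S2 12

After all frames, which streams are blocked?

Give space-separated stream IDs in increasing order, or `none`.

Answer: S2

Derivation:
Op 1: conn=29 S1=39 S2=29 S3=29 blocked=[]
Op 2: conn=21 S1=39 S2=21 S3=29 blocked=[]
Op 3: conn=1 S1=39 S2=1 S3=29 blocked=[]
Op 4: conn=13 S1=39 S2=1 S3=29 blocked=[]
Op 5: conn=0 S1=39 S2=1 S3=16 blocked=[1, 2, 3]
Op 6: conn=30 S1=39 S2=1 S3=16 blocked=[]
Op 7: conn=18 S1=39 S2=-11 S3=16 blocked=[2]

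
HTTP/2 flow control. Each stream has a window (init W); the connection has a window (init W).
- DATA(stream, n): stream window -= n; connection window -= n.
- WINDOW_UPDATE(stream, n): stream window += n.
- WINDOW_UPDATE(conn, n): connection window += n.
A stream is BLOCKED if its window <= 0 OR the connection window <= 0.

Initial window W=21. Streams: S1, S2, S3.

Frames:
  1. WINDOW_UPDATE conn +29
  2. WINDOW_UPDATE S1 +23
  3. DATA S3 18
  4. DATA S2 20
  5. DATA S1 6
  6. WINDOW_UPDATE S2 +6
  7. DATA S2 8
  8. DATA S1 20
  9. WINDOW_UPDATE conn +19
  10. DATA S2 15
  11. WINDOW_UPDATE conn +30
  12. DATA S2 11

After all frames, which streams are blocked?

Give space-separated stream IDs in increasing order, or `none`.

Answer: S2

Derivation:
Op 1: conn=50 S1=21 S2=21 S3=21 blocked=[]
Op 2: conn=50 S1=44 S2=21 S3=21 blocked=[]
Op 3: conn=32 S1=44 S2=21 S3=3 blocked=[]
Op 4: conn=12 S1=44 S2=1 S3=3 blocked=[]
Op 5: conn=6 S1=38 S2=1 S3=3 blocked=[]
Op 6: conn=6 S1=38 S2=7 S3=3 blocked=[]
Op 7: conn=-2 S1=38 S2=-1 S3=3 blocked=[1, 2, 3]
Op 8: conn=-22 S1=18 S2=-1 S3=3 blocked=[1, 2, 3]
Op 9: conn=-3 S1=18 S2=-1 S3=3 blocked=[1, 2, 3]
Op 10: conn=-18 S1=18 S2=-16 S3=3 blocked=[1, 2, 3]
Op 11: conn=12 S1=18 S2=-16 S3=3 blocked=[2]
Op 12: conn=1 S1=18 S2=-27 S3=3 blocked=[2]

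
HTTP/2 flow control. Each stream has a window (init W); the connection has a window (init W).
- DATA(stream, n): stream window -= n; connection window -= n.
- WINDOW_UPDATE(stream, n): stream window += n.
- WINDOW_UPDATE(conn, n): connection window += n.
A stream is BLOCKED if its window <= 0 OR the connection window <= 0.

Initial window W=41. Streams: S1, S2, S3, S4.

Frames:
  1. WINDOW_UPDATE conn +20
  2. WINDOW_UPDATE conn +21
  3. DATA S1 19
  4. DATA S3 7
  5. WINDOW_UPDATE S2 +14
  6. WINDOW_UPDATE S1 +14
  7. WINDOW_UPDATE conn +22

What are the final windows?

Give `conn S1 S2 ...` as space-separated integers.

Op 1: conn=61 S1=41 S2=41 S3=41 S4=41 blocked=[]
Op 2: conn=82 S1=41 S2=41 S3=41 S4=41 blocked=[]
Op 3: conn=63 S1=22 S2=41 S3=41 S4=41 blocked=[]
Op 4: conn=56 S1=22 S2=41 S3=34 S4=41 blocked=[]
Op 5: conn=56 S1=22 S2=55 S3=34 S4=41 blocked=[]
Op 6: conn=56 S1=36 S2=55 S3=34 S4=41 blocked=[]
Op 7: conn=78 S1=36 S2=55 S3=34 S4=41 blocked=[]

Answer: 78 36 55 34 41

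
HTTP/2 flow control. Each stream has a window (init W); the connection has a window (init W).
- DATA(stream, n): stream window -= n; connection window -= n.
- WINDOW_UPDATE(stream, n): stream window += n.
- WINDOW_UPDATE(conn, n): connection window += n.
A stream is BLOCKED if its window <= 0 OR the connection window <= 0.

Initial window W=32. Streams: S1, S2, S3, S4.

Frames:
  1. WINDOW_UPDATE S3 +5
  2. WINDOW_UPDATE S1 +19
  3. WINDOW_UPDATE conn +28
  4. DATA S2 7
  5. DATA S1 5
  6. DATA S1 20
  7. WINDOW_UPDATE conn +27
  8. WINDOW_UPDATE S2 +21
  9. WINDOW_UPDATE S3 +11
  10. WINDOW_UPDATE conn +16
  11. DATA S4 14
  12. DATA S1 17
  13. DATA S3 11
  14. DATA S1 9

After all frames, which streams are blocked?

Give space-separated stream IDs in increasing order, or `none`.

Op 1: conn=32 S1=32 S2=32 S3=37 S4=32 blocked=[]
Op 2: conn=32 S1=51 S2=32 S3=37 S4=32 blocked=[]
Op 3: conn=60 S1=51 S2=32 S3=37 S4=32 blocked=[]
Op 4: conn=53 S1=51 S2=25 S3=37 S4=32 blocked=[]
Op 5: conn=48 S1=46 S2=25 S3=37 S4=32 blocked=[]
Op 6: conn=28 S1=26 S2=25 S3=37 S4=32 blocked=[]
Op 7: conn=55 S1=26 S2=25 S3=37 S4=32 blocked=[]
Op 8: conn=55 S1=26 S2=46 S3=37 S4=32 blocked=[]
Op 9: conn=55 S1=26 S2=46 S3=48 S4=32 blocked=[]
Op 10: conn=71 S1=26 S2=46 S3=48 S4=32 blocked=[]
Op 11: conn=57 S1=26 S2=46 S3=48 S4=18 blocked=[]
Op 12: conn=40 S1=9 S2=46 S3=48 S4=18 blocked=[]
Op 13: conn=29 S1=9 S2=46 S3=37 S4=18 blocked=[]
Op 14: conn=20 S1=0 S2=46 S3=37 S4=18 blocked=[1]

Answer: S1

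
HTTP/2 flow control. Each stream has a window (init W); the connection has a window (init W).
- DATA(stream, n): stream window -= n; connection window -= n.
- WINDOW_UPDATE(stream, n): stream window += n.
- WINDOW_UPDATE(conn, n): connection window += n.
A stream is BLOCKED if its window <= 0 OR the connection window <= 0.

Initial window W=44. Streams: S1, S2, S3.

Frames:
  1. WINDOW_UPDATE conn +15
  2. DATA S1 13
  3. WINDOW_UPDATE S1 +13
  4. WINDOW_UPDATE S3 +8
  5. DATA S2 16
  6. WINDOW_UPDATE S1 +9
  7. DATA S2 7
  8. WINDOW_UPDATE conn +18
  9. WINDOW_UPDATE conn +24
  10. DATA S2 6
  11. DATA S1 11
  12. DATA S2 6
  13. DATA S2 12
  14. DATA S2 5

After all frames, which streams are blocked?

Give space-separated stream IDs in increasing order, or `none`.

Answer: S2

Derivation:
Op 1: conn=59 S1=44 S2=44 S3=44 blocked=[]
Op 2: conn=46 S1=31 S2=44 S3=44 blocked=[]
Op 3: conn=46 S1=44 S2=44 S3=44 blocked=[]
Op 4: conn=46 S1=44 S2=44 S3=52 blocked=[]
Op 5: conn=30 S1=44 S2=28 S3=52 blocked=[]
Op 6: conn=30 S1=53 S2=28 S3=52 blocked=[]
Op 7: conn=23 S1=53 S2=21 S3=52 blocked=[]
Op 8: conn=41 S1=53 S2=21 S3=52 blocked=[]
Op 9: conn=65 S1=53 S2=21 S3=52 blocked=[]
Op 10: conn=59 S1=53 S2=15 S3=52 blocked=[]
Op 11: conn=48 S1=42 S2=15 S3=52 blocked=[]
Op 12: conn=42 S1=42 S2=9 S3=52 blocked=[]
Op 13: conn=30 S1=42 S2=-3 S3=52 blocked=[2]
Op 14: conn=25 S1=42 S2=-8 S3=52 blocked=[2]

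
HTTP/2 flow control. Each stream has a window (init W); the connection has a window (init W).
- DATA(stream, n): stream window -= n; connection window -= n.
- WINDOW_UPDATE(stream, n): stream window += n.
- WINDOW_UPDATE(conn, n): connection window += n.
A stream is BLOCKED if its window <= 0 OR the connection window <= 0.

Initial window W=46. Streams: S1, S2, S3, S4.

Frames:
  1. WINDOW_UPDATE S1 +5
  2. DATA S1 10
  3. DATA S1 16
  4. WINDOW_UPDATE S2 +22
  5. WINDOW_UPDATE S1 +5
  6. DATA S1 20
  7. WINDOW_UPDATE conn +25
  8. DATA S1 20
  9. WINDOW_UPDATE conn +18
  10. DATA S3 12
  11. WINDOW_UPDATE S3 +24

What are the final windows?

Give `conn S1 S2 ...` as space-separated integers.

Answer: 11 -10 68 58 46

Derivation:
Op 1: conn=46 S1=51 S2=46 S3=46 S4=46 blocked=[]
Op 2: conn=36 S1=41 S2=46 S3=46 S4=46 blocked=[]
Op 3: conn=20 S1=25 S2=46 S3=46 S4=46 blocked=[]
Op 4: conn=20 S1=25 S2=68 S3=46 S4=46 blocked=[]
Op 5: conn=20 S1=30 S2=68 S3=46 S4=46 blocked=[]
Op 6: conn=0 S1=10 S2=68 S3=46 S4=46 blocked=[1, 2, 3, 4]
Op 7: conn=25 S1=10 S2=68 S3=46 S4=46 blocked=[]
Op 8: conn=5 S1=-10 S2=68 S3=46 S4=46 blocked=[1]
Op 9: conn=23 S1=-10 S2=68 S3=46 S4=46 blocked=[1]
Op 10: conn=11 S1=-10 S2=68 S3=34 S4=46 blocked=[1]
Op 11: conn=11 S1=-10 S2=68 S3=58 S4=46 blocked=[1]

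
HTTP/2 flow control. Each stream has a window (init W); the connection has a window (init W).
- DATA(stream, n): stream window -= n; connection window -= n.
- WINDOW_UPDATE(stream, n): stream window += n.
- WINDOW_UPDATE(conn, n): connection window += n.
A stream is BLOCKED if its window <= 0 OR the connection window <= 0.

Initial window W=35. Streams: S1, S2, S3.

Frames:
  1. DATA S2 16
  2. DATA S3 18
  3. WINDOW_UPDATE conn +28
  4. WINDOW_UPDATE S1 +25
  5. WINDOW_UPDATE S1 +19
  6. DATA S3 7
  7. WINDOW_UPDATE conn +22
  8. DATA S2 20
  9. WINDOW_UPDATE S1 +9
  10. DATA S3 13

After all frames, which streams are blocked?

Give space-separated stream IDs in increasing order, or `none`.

Op 1: conn=19 S1=35 S2=19 S3=35 blocked=[]
Op 2: conn=1 S1=35 S2=19 S3=17 blocked=[]
Op 3: conn=29 S1=35 S2=19 S3=17 blocked=[]
Op 4: conn=29 S1=60 S2=19 S3=17 blocked=[]
Op 5: conn=29 S1=79 S2=19 S3=17 blocked=[]
Op 6: conn=22 S1=79 S2=19 S3=10 blocked=[]
Op 7: conn=44 S1=79 S2=19 S3=10 blocked=[]
Op 8: conn=24 S1=79 S2=-1 S3=10 blocked=[2]
Op 9: conn=24 S1=88 S2=-1 S3=10 blocked=[2]
Op 10: conn=11 S1=88 S2=-1 S3=-3 blocked=[2, 3]

Answer: S2 S3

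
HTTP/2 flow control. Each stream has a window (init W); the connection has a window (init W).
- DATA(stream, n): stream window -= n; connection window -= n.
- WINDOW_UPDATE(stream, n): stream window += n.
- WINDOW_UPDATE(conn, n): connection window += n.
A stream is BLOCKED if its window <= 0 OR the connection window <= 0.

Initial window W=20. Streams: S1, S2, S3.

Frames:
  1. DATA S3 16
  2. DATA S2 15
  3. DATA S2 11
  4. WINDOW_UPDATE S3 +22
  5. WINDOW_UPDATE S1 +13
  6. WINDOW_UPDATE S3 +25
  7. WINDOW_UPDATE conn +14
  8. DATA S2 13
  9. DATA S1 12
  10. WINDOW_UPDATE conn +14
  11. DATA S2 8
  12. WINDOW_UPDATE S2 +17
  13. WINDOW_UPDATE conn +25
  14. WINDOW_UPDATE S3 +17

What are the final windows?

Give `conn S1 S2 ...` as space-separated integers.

Op 1: conn=4 S1=20 S2=20 S3=4 blocked=[]
Op 2: conn=-11 S1=20 S2=5 S3=4 blocked=[1, 2, 3]
Op 3: conn=-22 S1=20 S2=-6 S3=4 blocked=[1, 2, 3]
Op 4: conn=-22 S1=20 S2=-6 S3=26 blocked=[1, 2, 3]
Op 5: conn=-22 S1=33 S2=-6 S3=26 blocked=[1, 2, 3]
Op 6: conn=-22 S1=33 S2=-6 S3=51 blocked=[1, 2, 3]
Op 7: conn=-8 S1=33 S2=-6 S3=51 blocked=[1, 2, 3]
Op 8: conn=-21 S1=33 S2=-19 S3=51 blocked=[1, 2, 3]
Op 9: conn=-33 S1=21 S2=-19 S3=51 blocked=[1, 2, 3]
Op 10: conn=-19 S1=21 S2=-19 S3=51 blocked=[1, 2, 3]
Op 11: conn=-27 S1=21 S2=-27 S3=51 blocked=[1, 2, 3]
Op 12: conn=-27 S1=21 S2=-10 S3=51 blocked=[1, 2, 3]
Op 13: conn=-2 S1=21 S2=-10 S3=51 blocked=[1, 2, 3]
Op 14: conn=-2 S1=21 S2=-10 S3=68 blocked=[1, 2, 3]

Answer: -2 21 -10 68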